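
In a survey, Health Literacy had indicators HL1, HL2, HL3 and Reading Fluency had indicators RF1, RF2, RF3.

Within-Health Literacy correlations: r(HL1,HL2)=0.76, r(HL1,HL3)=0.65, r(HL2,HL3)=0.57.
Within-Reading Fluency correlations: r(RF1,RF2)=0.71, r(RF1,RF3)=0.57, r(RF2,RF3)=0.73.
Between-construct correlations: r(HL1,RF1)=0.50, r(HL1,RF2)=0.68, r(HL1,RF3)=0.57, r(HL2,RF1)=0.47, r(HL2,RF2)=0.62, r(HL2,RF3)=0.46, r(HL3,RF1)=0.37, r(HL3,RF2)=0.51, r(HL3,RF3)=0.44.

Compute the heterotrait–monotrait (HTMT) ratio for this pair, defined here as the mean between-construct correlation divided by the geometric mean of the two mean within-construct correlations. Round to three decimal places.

0.772

Mean heterotrait r = 4.62/9 = 0.5133.
Mean within-HL = 1.98/3 = 0.6600; mean within-RF = 2.01/3 = 0.6700.
Geometric mean = √(0.6600 × 0.6700) = 0.6650.
HTMT = 0.5133 / 0.6650 = 0.772.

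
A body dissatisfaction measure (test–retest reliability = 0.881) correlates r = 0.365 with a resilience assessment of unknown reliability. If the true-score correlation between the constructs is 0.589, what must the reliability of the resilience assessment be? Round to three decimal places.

0.436

r_true = r_obs / √(r_xx · r_yy) ⇒ 0.589 = 0.365 / √(0.881 · r_yy).
√(0.881 · r_yy) = 0.365 / 0.589 = 0.6197; 0.881 · r_yy = 0.3840; r_yy = 0.3840 / 0.881 ≈ 0.436.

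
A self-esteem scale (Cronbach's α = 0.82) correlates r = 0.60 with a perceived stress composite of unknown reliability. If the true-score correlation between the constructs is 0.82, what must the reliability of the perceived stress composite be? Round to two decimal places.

r_true = r_obs / √(r_xx · r_yy) ⇒ 0.82 = 0.60 / √(0.82 · r_yy).
√(0.82 · r_yy) = 0.60 / 0.82 = 0.7317; 0.82 · r_yy = 0.5354; r_yy = 0.5354 / 0.82 ≈ 0.65.

0.65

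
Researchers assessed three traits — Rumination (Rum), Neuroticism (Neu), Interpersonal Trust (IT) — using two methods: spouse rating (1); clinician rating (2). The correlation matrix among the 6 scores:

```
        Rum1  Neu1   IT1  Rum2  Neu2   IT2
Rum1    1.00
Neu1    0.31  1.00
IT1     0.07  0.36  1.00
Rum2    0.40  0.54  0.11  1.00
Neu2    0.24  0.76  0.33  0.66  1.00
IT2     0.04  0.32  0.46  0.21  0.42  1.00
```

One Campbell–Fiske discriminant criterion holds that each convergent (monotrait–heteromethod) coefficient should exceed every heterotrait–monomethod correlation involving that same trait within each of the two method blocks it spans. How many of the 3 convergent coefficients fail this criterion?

Each convergent coefficient versus the relevant comparison correlations:
Rum (methods 1·2): 0.40 vs {0.31, 0.66, 0.07, 0.21} → fail.
Neu (methods 1·2): 0.76 vs {0.31, 0.66, 0.36, 0.42} → pass.
IT (methods 1·2): 0.46 vs {0.07, 0.21, 0.36, 0.42} → pass.
1 of 3 fail.

1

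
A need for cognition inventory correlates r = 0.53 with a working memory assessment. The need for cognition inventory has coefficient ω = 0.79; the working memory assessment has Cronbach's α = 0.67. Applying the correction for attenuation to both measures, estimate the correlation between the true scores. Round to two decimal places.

0.73

r_true = r_obs / √(r_xx · r_yy) = 0.53 / √(0.79 × 0.67) = 0.53 / √0.5293 = 0.53 / 0.7275 ≈ 0.73.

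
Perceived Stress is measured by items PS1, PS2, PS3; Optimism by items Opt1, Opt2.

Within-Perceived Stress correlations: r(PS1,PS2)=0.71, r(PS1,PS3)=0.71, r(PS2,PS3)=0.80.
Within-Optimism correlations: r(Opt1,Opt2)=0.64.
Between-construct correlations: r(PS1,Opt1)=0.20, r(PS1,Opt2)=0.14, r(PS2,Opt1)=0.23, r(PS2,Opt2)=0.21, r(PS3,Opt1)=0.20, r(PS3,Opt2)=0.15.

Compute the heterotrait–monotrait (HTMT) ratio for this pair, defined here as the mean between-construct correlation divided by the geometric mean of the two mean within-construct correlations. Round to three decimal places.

0.274

Mean heterotrait r = 1.13/6 = 0.1883.
Mean within-PS = 2.22/3 = 0.7400; mean within-Opt = 0.64/1 = 0.6400.
Geometric mean = √(0.7400 × 0.6400) = 0.6882.
HTMT = 0.1883 / 0.6882 = 0.274.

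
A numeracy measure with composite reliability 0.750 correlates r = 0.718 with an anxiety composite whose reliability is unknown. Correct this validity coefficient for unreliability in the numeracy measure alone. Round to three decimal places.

Single correction: r_c = r_obs / √r_xx = 0.718 / √0.750 = 0.718 / 0.8660 ≈ 0.829.

0.829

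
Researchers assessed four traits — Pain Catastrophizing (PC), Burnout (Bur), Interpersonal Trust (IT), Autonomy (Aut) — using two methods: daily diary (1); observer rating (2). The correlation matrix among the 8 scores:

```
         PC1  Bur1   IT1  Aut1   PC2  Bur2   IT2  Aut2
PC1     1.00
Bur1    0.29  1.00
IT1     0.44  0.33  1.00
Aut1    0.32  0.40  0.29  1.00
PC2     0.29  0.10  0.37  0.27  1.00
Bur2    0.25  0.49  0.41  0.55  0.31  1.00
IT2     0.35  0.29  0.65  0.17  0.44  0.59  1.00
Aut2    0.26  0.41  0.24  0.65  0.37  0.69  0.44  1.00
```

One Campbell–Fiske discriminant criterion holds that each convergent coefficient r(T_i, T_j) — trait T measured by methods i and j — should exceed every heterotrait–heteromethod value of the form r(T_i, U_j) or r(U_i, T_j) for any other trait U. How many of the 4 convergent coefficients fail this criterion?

2

Convergent coefficients and their comparison sets:
PC (methods 1·2): 0.29 vs {0.25, 0.10, 0.35, 0.37, 0.26, 0.27} → fail.
Bur (methods 1·2): 0.49 vs {0.10, 0.25, 0.29, 0.41, 0.41, 0.55} → fail.
IT (methods 1·2): 0.65 vs {0.37, 0.35, 0.41, 0.29, 0.24, 0.17} → pass.
Aut (methods 1·2): 0.65 vs {0.27, 0.26, 0.55, 0.41, 0.17, 0.24} → pass.
2 of 4 fail.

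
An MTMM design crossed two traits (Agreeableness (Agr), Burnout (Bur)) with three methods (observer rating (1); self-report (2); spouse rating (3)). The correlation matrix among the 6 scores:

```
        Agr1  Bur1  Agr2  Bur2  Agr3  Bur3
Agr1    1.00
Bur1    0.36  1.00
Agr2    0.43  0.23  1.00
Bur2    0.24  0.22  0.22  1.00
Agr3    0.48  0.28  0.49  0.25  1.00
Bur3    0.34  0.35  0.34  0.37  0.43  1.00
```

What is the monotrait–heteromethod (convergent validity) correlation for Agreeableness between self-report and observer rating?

0.43

Same trait (Agr), different methods: r(Agr2, Agr1) = 0.43.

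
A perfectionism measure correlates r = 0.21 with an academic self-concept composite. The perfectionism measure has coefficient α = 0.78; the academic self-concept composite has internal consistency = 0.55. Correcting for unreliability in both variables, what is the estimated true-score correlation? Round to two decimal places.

r_true = r_obs / √(r_xx · r_yy) = 0.21 / √(0.78 × 0.55) = 0.21 / √0.4290 = 0.21 / 0.6550 ≈ 0.32.

0.32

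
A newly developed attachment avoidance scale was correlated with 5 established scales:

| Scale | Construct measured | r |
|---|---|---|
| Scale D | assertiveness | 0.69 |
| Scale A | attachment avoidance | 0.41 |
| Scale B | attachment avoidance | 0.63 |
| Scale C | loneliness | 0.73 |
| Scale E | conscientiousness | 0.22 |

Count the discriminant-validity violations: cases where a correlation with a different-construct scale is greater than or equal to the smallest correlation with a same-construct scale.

2

Convergent (same construct = attachment avoidance): Scale A, Scale B.
Smallest convergent = 0.41. Discriminant values: 0.69, 0.73, 0.22; count ≥ 0.41 → 2.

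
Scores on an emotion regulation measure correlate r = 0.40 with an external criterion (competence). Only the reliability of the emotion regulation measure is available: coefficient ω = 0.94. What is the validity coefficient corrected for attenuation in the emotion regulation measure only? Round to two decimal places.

Single correction: r_c = r_obs / √r_xx = 0.40 / √0.94 = 0.40 / 0.9695 ≈ 0.41.

0.41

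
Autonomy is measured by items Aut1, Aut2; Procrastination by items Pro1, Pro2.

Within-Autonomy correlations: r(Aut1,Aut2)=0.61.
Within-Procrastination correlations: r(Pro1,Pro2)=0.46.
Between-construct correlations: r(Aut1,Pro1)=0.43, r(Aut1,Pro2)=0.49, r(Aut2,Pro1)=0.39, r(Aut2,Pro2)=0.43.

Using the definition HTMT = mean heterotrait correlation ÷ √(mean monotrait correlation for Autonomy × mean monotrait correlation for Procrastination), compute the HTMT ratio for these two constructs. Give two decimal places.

Mean between = 1.74/4 = 0.4350.
Mean within-Aut = 0.61/1 = 0.6100; mean within-Pro = 0.46/1 = 0.4600.
Geometric mean = √(0.6100 × 0.4600) = 0.5297.
HTMT = 0.4350 / 0.5297 = 0.82.

0.82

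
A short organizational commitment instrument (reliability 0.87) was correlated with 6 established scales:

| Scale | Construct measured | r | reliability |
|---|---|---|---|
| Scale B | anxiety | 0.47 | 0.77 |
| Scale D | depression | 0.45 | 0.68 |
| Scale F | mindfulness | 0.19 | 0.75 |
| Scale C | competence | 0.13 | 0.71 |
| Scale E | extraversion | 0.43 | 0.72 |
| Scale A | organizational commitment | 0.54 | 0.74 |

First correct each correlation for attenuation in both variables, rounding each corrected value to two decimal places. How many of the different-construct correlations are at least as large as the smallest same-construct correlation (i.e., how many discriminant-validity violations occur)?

0

Disattenuated r (r / √(r_scale · r_new)):
  Scale B (disc): 0.47 / √(0.77·0.87) = 0.57
  Scale D (disc): 0.45 / √(0.68·0.87) = 0.59
  Scale F (disc): 0.19 / √(0.75·0.87) = 0.24
  Scale C (disc): 0.13 / √(0.71·0.87) = 0.17
  Scale E (disc): 0.43 / √(0.72·0.87) = 0.54
  Scale A (conv): 0.54 / √(0.74·0.87) = 0.67
Smallest convergent = 0.67. Discriminant values: 0.57, 0.59, 0.24, 0.17, 0.54; count ≥ 0.67 → 0.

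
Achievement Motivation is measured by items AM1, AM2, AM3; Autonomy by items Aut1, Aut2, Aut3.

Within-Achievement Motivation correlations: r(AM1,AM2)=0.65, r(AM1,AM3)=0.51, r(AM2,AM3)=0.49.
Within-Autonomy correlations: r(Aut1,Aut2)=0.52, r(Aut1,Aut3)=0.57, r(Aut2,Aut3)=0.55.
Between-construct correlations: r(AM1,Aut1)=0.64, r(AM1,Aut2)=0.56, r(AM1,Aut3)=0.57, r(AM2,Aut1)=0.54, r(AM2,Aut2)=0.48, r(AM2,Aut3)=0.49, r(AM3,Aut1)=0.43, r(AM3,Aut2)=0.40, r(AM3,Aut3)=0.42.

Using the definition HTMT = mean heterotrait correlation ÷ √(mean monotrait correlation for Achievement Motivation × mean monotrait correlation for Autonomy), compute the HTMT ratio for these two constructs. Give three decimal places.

0.918

Between-construct mean = 4.53/9 = 0.5033.
Mean within-AM = 1.65/3 = 0.5500; mean within-Aut = 1.64/3 = 0.5467.
Geometric mean = √(0.5500 × 0.5467) = 0.5483.
HTMT = 0.5033 / 0.5483 = 0.918.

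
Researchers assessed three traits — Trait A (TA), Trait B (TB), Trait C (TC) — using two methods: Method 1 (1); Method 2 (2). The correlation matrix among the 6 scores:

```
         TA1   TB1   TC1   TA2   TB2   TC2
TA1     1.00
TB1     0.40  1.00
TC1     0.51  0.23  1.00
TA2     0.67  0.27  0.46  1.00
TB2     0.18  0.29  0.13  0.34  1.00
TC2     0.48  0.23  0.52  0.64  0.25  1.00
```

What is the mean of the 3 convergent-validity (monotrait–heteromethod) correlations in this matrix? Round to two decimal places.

0.49

Convergent values: 0.67, 0.29, 0.52; mean = 1.48/3 = 0.49.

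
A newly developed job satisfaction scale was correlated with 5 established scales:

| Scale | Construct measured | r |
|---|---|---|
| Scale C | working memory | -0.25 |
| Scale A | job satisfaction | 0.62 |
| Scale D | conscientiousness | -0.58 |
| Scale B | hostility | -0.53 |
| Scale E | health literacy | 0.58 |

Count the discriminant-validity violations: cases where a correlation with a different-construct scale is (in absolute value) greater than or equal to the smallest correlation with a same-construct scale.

Convergent (same construct = job satisfaction): Scale A.
Smallest convergent = 0.62. Discriminant |r|: 0.25, 0.58, 0.53, 0.58; count ≥ 0.62 → 0.

0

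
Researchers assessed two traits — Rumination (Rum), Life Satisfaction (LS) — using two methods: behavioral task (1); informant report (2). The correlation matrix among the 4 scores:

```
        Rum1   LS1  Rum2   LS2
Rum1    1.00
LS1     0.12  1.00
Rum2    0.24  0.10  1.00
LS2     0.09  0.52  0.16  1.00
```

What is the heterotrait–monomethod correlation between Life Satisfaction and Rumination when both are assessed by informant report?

Different traits, same method: r(LS2, Rum2) = 0.16.

0.16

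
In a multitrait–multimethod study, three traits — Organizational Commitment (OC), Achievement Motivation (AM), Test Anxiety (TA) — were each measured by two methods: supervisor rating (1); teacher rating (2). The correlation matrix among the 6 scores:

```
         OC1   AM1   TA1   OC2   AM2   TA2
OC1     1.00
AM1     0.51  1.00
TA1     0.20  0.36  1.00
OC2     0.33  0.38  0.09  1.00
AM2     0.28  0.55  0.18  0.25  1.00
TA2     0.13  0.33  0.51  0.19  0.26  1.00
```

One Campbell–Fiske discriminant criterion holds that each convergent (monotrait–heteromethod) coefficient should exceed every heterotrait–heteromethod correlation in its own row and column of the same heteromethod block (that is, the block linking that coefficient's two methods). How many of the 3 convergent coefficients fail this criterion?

Checking each validity diagonal entry against its comparison values:
OC (methods 1·2): 0.33 vs {0.28, 0.38, 0.13, 0.09} → fail.
AM (methods 1·2): 0.55 vs {0.38, 0.28, 0.33, 0.18} → pass.
TA (methods 1·2): 0.51 vs {0.09, 0.13, 0.18, 0.33} → pass.
1 of 3 fail.

1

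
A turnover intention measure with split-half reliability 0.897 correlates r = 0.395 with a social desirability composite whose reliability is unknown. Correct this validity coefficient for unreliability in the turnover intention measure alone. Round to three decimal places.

0.417

Single correction: r_c = r_obs / √r_xx = 0.395 / √0.897 = 0.395 / 0.9471 ≈ 0.417.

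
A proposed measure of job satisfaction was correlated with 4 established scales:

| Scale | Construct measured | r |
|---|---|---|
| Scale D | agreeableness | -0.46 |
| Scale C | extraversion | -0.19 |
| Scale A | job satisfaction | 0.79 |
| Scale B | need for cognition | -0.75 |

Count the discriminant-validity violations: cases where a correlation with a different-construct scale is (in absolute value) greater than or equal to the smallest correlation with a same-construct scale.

0

Convergent (same construct = job satisfaction): Scale A.
Smallest convergent = 0.79. Discriminant |r|: 0.46, 0.19, 0.75; count ≥ 0.79 → 0.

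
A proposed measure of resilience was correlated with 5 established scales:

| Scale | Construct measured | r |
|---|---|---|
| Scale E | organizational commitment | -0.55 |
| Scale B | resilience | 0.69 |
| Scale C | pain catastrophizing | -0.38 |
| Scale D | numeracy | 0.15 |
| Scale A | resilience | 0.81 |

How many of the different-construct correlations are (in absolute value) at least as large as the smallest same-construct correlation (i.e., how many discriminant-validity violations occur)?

Convergent (same construct = resilience): Scale B, Scale A.
Smallest convergent = 0.69. Discriminant |r|: 0.55, 0.38, 0.15; count ≥ 0.69 → 0.

0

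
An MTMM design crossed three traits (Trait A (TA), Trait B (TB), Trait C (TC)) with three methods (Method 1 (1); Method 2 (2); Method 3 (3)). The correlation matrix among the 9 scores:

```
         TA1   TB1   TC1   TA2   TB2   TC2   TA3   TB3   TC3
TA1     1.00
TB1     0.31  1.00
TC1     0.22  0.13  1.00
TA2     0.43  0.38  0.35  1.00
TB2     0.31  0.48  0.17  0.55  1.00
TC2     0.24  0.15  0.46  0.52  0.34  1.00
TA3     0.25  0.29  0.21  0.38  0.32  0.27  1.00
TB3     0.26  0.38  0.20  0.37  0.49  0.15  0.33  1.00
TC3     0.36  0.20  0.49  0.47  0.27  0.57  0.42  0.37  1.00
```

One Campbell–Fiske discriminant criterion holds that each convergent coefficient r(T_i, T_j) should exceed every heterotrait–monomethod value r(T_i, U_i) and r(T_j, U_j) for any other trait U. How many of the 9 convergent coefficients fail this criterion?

Convergent coefficients and their comparison sets:
TA (methods 1·2): 0.43 vs {0.31, 0.55, 0.22, 0.52} → fail.
TA (methods 1·3): 0.25 vs {0.31, 0.33, 0.22, 0.42} → fail.
TA (methods 2·3): 0.38 vs {0.55, 0.33, 0.52, 0.42} → fail.
TB (methods 1·2): 0.48 vs {0.31, 0.55, 0.13, 0.34} → fail.
TB (methods 1·3): 0.38 vs {0.31, 0.33, 0.13, 0.37} → pass.
TB (methods 2·3): 0.49 vs {0.55, 0.33, 0.34, 0.37} → fail.
TC (methods 1·2): 0.46 vs {0.22, 0.52, 0.13, 0.34} → fail.
TC (methods 1·3): 0.49 vs {0.22, 0.42, 0.13, 0.37} → pass.
TC (methods 2·3): 0.57 vs {0.52, 0.42, 0.34, 0.37} → pass.
6 of 9 fail.

6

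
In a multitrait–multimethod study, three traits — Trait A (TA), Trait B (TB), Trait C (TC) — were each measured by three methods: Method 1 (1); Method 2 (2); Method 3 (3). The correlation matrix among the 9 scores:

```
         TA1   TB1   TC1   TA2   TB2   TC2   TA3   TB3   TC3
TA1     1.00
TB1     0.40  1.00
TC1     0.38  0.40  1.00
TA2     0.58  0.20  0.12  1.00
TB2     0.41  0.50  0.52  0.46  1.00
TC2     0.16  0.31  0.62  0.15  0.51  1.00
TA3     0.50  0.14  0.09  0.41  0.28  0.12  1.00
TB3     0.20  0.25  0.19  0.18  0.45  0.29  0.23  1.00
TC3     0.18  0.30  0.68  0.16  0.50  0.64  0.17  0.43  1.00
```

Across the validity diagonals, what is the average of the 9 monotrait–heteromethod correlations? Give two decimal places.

Convergent values: 0.58, 0.50, 0.41, 0.50, 0.25, 0.45, 0.62, 0.68, 0.64; mean = 4.63/9 = 0.51.

0.51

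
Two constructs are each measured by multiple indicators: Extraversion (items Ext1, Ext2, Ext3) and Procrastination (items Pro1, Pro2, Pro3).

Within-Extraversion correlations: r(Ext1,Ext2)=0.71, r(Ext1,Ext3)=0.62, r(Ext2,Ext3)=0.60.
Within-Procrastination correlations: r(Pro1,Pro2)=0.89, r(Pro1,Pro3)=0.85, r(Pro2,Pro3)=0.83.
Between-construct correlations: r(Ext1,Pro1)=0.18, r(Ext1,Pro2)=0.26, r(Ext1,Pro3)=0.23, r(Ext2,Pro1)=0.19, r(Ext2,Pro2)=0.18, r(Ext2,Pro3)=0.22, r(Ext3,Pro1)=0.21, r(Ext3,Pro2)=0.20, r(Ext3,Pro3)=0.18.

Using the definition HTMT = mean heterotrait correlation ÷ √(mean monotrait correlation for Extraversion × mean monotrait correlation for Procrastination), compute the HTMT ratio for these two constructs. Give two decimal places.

Mean heterotrait r = 1.85/9 = 0.2056.
Mean within-Ext = 1.93/3 = 0.6433; mean within-Pro = 2.57/3 = 0.8567.
Geometric mean = √(0.6433 × 0.8567) = 0.7424.
HTMT = 0.2056 / 0.7424 = 0.28.

0.28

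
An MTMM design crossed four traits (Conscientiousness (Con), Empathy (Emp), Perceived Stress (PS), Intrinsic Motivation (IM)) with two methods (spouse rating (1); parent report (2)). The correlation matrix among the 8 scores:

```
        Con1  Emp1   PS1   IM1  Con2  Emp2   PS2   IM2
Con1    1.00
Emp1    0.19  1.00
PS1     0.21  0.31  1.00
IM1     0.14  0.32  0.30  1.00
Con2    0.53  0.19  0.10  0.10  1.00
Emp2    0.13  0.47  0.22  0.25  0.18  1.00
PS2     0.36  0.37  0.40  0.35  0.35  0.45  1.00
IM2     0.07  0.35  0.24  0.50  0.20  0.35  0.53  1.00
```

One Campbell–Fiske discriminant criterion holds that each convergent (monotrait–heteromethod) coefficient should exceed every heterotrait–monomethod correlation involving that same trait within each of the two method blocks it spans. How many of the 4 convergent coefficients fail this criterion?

Checking each validity diagonal entry against its comparison values:
Con (methods 1·2): 0.53 vs {0.19, 0.18, 0.21, 0.35, 0.14, 0.20} → pass.
Emp (methods 1·2): 0.47 vs {0.19, 0.18, 0.31, 0.45, 0.32, 0.35} → pass.
PS (methods 1·2): 0.40 vs {0.21, 0.35, 0.31, 0.45, 0.30, 0.53} → fail.
IM (methods 1·2): 0.50 vs {0.14, 0.20, 0.32, 0.35, 0.30, 0.53} → fail.
2 of 4 fail.

2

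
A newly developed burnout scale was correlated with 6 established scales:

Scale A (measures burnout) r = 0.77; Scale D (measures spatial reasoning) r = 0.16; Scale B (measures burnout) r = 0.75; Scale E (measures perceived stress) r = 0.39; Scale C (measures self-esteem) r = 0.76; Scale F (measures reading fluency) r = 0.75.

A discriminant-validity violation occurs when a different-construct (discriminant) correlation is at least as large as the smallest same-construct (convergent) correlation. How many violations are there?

Convergent (same construct = burnout): Scale A, Scale B.
Smallest convergent = 0.75. Discriminant values: 0.16, 0.39, 0.76, 0.75; count ≥ 0.75 → 2.

2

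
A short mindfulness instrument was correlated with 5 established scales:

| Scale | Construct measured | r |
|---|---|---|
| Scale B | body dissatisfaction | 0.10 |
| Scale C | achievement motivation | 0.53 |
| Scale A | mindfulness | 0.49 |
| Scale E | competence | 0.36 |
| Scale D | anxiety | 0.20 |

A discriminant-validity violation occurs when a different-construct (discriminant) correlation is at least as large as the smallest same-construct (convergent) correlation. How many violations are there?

Convergent (same construct = mindfulness): Scale A.
Smallest convergent = 0.49. Discriminant values: 0.10, 0.53, 0.36, 0.20; count ≥ 0.49 → 1.

1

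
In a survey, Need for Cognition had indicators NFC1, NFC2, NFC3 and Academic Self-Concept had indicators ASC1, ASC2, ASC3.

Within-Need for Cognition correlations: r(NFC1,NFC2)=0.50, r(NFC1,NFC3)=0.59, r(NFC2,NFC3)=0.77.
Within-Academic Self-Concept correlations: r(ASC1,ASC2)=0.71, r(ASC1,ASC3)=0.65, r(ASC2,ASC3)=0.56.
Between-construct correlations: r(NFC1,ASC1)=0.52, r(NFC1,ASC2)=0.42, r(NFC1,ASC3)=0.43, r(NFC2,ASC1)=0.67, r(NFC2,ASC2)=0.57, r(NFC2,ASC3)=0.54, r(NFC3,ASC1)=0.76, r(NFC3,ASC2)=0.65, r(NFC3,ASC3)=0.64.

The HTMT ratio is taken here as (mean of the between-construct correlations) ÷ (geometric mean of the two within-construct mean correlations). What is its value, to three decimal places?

Mean between = 5.20/9 = 0.5778.
Mean within-NFC = 1.86/3 = 0.6200; mean within-ASC = 1.92/3 = 0.6400.
Geometric mean = √(0.6200 × 0.6400) = 0.6299.
HTMT = 0.5778 / 0.6299 = 0.917.

0.917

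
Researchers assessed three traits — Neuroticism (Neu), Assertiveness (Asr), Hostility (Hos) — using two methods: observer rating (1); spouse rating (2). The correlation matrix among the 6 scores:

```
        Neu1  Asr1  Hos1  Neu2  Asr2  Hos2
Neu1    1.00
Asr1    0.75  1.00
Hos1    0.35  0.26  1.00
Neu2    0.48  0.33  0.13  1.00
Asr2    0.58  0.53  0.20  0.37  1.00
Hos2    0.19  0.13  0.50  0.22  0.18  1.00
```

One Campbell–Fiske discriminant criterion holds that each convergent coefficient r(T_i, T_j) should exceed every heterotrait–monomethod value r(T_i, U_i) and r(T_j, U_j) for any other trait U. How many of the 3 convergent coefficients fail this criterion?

Convergent coefficients and their comparison sets:
Neu (methods 1·2): 0.48 vs {0.75, 0.37, 0.35, 0.22} → fail.
Asr (methods 1·2): 0.53 vs {0.75, 0.37, 0.26, 0.18} → fail.
Hos (methods 1·2): 0.50 vs {0.35, 0.22, 0.26, 0.18} → pass.
2 of 3 fail.

2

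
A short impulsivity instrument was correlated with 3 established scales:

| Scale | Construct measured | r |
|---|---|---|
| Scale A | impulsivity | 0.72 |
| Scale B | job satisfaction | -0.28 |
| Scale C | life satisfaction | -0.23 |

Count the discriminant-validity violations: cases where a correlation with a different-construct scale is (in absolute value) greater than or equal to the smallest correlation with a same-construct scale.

0

Convergent (same construct = impulsivity): Scale A.
Smallest convergent = 0.72. Discriminant |r|: 0.28, 0.23; count ≥ 0.72 → 0.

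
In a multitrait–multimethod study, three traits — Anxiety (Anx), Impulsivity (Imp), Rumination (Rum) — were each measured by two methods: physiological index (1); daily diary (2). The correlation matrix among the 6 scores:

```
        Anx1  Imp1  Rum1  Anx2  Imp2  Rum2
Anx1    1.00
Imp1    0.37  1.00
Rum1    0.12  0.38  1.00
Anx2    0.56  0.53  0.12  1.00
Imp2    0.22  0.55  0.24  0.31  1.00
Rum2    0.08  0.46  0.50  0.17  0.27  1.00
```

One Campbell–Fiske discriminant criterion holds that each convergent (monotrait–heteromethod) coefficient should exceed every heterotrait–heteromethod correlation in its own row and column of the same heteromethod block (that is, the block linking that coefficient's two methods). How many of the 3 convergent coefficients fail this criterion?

Checking each validity diagonal entry against its comparison values:
Anx (methods 1·2): 0.56 vs {0.22, 0.53, 0.08, 0.12} → pass.
Imp (methods 1·2): 0.55 vs {0.53, 0.22, 0.46, 0.24} → pass.
Rum (methods 1·2): 0.50 vs {0.12, 0.08, 0.24, 0.46} → pass.
0 of 3 fail.

0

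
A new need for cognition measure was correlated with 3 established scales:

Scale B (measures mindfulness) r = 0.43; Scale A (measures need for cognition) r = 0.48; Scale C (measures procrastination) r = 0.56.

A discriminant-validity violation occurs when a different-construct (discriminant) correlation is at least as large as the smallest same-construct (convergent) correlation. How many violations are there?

1

Convergent (same construct = need for cognition): Scale A.
Smallest convergent = 0.48. Discriminant values: 0.43, 0.56; count ≥ 0.48 → 1.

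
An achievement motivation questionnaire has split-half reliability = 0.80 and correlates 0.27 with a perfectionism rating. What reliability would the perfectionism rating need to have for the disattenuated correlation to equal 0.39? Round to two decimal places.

0.60

r_true = r_obs / √(r_xx · r_yy) ⇒ 0.39 = 0.27 / √(0.80 · r_yy).
√(0.80 · r_yy) = 0.27 / 0.39 = 0.6923; 0.80 · r_yy = 0.4793; r_yy = 0.4793 / 0.80 ≈ 0.60.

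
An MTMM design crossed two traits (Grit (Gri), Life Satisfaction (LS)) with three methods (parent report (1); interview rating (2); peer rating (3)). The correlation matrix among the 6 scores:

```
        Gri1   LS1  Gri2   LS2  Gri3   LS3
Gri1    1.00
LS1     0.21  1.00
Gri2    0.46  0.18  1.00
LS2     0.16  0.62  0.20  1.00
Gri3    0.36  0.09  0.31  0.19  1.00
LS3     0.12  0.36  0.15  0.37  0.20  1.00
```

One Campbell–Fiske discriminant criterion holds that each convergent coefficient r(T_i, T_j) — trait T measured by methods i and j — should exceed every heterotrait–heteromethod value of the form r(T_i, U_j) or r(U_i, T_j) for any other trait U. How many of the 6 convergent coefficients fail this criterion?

0

Checking each validity diagonal entry against its comparison values:
Gri (methods 1·2): 0.46 vs {0.16, 0.18} → pass.
Gri (methods 1·3): 0.36 vs {0.12, 0.09} → pass.
Gri (methods 2·3): 0.31 vs {0.15, 0.19} → pass.
LS (methods 1·2): 0.62 vs {0.18, 0.16} → pass.
LS (methods 1·3): 0.36 vs {0.09, 0.12} → pass.
LS (methods 2·3): 0.37 vs {0.19, 0.15} → pass.
0 of 6 fail.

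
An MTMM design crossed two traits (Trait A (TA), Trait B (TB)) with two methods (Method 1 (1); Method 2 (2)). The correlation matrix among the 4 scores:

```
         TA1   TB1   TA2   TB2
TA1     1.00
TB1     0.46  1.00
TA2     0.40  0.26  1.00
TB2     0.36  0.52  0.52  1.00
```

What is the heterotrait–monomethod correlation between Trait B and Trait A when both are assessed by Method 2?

0.52

Different traits, same method: r(TB2, TA2) = 0.52.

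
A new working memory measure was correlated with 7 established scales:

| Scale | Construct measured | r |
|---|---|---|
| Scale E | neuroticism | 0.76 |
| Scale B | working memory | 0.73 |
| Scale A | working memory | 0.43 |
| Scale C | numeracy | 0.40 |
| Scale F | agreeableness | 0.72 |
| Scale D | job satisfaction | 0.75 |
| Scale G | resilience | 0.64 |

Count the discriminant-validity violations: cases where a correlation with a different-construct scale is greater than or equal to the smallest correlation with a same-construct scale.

4

Convergent (same construct = working memory): Scale B, Scale A.
Smallest convergent = 0.43. Discriminant values: 0.76, 0.40, 0.72, 0.75, 0.64; count ≥ 0.43 → 4.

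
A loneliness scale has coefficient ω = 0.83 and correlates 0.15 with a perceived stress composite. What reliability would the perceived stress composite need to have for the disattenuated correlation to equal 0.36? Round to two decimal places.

r_true = r_obs / √(r_xx · r_yy) ⇒ 0.36 = 0.15 / √(0.83 · r_yy).
√(0.83 · r_yy) = 0.15 / 0.36 = 0.4167; 0.83 · r_yy = 0.1736; r_yy = 0.1736 / 0.83 ≈ 0.21.

0.21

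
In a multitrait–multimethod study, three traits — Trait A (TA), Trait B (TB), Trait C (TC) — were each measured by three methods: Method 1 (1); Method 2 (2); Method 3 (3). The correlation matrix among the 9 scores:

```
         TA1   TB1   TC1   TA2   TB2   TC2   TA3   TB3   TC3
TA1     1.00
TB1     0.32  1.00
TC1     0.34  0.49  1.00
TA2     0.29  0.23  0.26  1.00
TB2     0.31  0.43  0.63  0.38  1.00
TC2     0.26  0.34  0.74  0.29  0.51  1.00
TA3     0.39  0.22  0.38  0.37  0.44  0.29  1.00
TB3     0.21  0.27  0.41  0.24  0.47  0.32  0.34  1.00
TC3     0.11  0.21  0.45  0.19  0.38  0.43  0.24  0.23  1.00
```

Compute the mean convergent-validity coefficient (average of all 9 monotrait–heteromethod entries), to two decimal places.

0.43

Convergent values: 0.29, 0.39, 0.37, 0.43, 0.27, 0.47, 0.74, 0.45, 0.43; mean = 3.84/9 = 0.43.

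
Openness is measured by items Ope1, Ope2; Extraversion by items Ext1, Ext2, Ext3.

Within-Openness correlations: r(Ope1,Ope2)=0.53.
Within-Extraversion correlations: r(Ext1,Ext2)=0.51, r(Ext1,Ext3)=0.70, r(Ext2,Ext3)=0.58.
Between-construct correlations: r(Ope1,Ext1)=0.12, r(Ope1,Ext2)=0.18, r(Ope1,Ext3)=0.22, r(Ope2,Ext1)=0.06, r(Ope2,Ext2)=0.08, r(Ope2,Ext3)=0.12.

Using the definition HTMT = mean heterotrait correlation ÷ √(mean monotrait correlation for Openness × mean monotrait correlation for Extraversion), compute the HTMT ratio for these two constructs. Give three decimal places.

0.231

Mean heterotrait r = 0.78/6 = 0.1300.
Mean within-Ope = 0.53/1 = 0.5300; mean within-Ext = 1.79/3 = 0.5967.
Geometric mean = √(0.5300 × 0.5967) = 0.5624.
HTMT = 0.1300 / 0.5624 = 0.231.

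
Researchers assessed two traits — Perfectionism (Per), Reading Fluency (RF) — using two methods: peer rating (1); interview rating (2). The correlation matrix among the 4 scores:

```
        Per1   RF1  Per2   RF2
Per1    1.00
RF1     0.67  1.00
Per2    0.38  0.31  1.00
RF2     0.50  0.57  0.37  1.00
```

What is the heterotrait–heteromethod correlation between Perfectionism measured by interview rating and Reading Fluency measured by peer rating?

Different traits and methods: r(Per2, RF1) = 0.31.

0.31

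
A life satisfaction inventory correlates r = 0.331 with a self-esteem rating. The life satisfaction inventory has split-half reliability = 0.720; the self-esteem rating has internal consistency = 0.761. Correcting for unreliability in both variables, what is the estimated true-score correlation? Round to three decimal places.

0.447

r_true = r_obs / √(r_xx · r_yy) = 0.331 / √(0.720 × 0.761) = 0.331 / √0.547920 = 0.331 / 0.7402 ≈ 0.447.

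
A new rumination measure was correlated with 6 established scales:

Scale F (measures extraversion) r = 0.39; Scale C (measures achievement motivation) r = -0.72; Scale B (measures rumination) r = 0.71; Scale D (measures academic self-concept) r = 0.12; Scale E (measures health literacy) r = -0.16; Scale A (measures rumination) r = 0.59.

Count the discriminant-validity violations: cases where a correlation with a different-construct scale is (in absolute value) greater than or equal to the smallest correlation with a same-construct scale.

Convergent (same construct = rumination): Scale B, Scale A.
Smallest convergent = 0.59. Discriminant |r|: 0.39, 0.72, 0.12, 0.16; count ≥ 0.59 → 1.

1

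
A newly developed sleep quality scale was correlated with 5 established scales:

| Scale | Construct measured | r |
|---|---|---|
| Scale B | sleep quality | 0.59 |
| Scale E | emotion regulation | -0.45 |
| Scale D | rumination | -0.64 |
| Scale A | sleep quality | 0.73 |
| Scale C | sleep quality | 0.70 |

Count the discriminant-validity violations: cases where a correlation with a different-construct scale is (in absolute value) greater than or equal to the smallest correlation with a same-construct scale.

1

Convergent (same construct = sleep quality): Scale B, Scale A, Scale C.
Smallest convergent = 0.59. Discriminant |r|: 0.45, 0.64; count ≥ 0.59 → 1.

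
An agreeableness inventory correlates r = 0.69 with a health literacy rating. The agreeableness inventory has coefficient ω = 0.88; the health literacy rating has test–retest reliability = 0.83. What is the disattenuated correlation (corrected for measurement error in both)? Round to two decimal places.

r_true = r_obs / √(r_xx · r_yy) = 0.69 / √(0.88 × 0.83) = 0.69 / √0.7304 = 0.69 / 0.8546 ≈ 0.81.

0.81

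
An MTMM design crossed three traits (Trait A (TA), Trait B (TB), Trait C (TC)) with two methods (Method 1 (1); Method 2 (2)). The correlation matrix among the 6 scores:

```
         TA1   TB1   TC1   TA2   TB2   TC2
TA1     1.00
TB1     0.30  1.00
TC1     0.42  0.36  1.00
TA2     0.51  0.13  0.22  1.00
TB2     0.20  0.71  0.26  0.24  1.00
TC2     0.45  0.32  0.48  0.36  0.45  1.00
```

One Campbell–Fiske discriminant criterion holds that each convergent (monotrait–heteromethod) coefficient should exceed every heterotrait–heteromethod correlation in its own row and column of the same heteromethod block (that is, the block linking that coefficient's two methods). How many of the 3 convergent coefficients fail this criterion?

0

Checking each validity diagonal entry against its comparison values:
TA (methods 1·2): 0.51 vs {0.20, 0.13, 0.45, 0.22} → pass.
TB (methods 1·2): 0.71 vs {0.13, 0.20, 0.32, 0.26} → pass.
TC (methods 1·2): 0.48 vs {0.22, 0.45, 0.26, 0.32} → pass.
0 of 3 fail.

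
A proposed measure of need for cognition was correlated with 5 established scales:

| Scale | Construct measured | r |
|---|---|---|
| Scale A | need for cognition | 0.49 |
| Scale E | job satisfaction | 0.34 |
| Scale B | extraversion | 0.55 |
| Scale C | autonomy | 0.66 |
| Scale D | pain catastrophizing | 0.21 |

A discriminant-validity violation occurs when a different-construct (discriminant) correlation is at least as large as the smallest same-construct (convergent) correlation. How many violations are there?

Convergent (same construct = need for cognition): Scale A.
Smallest convergent = 0.49. Discriminant values: 0.34, 0.55, 0.66, 0.21; count ≥ 0.49 → 2.

2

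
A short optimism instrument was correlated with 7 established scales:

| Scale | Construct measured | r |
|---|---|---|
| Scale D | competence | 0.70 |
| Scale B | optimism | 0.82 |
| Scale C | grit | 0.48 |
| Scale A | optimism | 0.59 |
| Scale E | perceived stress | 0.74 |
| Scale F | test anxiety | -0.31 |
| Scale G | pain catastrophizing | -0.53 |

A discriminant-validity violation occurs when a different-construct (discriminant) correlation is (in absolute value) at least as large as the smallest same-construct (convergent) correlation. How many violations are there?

Convergent (same construct = optimism): Scale B, Scale A.
Smallest convergent = 0.59. Discriminant |r|: 0.70, 0.48, 0.74, 0.31, 0.53; count ≥ 0.59 → 2.

2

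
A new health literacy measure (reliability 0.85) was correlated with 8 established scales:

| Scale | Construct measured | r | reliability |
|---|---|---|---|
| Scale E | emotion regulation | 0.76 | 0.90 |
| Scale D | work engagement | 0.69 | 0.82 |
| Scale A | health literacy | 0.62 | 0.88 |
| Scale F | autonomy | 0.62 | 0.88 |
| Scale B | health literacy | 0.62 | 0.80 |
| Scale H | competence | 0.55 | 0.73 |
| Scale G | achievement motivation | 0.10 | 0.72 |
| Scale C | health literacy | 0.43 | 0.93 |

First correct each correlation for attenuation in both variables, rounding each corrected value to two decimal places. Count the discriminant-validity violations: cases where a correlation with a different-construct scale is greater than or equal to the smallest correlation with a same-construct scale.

4

Disattenuated r (r / √(r_scale · r_new)):
  Scale E (disc): 0.76 / √(0.90·0.85) = 0.87
  Scale D (disc): 0.69 / √(0.82·0.85) = 0.83
  Scale A (conv): 0.62 / √(0.88·0.85) = 0.72
  Scale F (disc): 0.62 / √(0.88·0.85) = 0.72
  Scale B (conv): 0.62 / √(0.80·0.85) = 0.75
  Scale H (disc): 0.55 / √(0.73·0.85) = 0.70
  Scale G (disc): 0.10 / √(0.72·0.85) = 0.13
  Scale C (conv): 0.43 / √(0.93·0.85) = 0.48
Smallest convergent = 0.48. Discriminant values: 0.87, 0.83, 0.72, 0.70, 0.13; count ≥ 0.48 → 4.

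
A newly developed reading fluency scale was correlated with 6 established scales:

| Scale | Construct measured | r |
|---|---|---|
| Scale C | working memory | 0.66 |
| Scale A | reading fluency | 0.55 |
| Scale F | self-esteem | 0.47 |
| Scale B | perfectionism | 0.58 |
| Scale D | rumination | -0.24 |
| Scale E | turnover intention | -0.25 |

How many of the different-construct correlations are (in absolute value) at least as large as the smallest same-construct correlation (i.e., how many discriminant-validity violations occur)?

Convergent (same construct = reading fluency): Scale A.
Smallest convergent = 0.55. Discriminant |r|: 0.66, 0.47, 0.58, 0.24, 0.25; count ≥ 0.55 → 2.

2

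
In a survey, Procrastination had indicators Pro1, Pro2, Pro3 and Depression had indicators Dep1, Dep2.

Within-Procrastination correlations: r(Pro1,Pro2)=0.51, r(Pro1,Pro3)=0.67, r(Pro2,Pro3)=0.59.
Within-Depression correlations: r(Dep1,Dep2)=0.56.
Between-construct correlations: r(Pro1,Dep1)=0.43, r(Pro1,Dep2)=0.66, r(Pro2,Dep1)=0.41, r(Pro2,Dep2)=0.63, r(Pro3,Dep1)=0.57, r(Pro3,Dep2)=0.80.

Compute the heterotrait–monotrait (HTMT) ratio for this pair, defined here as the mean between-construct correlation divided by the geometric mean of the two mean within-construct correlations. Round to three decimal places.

Between-construct mean = 3.50/6 = 0.5833.
Mean within-Pro = 1.77/3 = 0.5900; mean within-Dep = 0.56/1 = 0.5600.
Geometric mean = √(0.5900 × 0.5600) = 0.5748.
HTMT = 0.5833 / 0.5748 = 1.015.

1.015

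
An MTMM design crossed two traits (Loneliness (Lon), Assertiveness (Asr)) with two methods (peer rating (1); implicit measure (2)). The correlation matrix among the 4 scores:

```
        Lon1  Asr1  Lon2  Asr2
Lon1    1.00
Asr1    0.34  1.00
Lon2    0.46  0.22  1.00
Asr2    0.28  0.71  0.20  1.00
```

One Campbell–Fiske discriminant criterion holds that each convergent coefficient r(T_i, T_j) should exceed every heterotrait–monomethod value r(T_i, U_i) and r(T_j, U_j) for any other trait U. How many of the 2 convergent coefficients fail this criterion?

Convergent coefficients and their comparison sets:
Lon (methods 1·2): 0.46 vs {0.34, 0.20} → pass.
Asr (methods 1·2): 0.71 vs {0.34, 0.20} → pass.
0 of 2 fail.

0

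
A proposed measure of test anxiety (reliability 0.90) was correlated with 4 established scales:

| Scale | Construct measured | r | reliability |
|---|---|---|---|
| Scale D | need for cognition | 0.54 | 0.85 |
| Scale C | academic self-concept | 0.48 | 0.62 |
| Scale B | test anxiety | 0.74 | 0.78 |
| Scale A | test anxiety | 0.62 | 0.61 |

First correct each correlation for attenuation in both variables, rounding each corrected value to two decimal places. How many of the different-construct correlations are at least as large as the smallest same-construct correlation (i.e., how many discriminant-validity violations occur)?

Disattenuated r (r / √(r_scale · r_new)):
  Scale D (disc): 0.54 / √(0.85·0.90) = 0.62
  Scale C (disc): 0.48 / √(0.62·0.90) = 0.64
  Scale B (conv): 0.74 / √(0.78·0.90) = 0.88
  Scale A (conv): 0.62 / √(0.61·0.90) = 0.84
Smallest convergent = 0.84. Discriminant values: 0.62, 0.64; count ≥ 0.84 → 0.

0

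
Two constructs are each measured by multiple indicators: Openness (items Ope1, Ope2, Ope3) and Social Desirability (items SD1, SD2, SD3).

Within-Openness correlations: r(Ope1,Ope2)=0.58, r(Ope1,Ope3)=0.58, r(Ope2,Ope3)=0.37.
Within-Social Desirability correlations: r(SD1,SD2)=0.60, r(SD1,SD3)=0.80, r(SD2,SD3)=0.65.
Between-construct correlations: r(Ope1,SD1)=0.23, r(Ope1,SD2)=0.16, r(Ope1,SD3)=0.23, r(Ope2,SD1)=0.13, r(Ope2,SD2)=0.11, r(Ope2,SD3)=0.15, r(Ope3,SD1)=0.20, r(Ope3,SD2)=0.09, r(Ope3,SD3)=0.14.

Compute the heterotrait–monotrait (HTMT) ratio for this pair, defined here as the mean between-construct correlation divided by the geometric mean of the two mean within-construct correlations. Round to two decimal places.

0.27

Mean between = 1.44/9 = 0.1600.
Mean within-Ope = 1.53/3 = 0.5100; mean within-SD = 2.05/3 = 0.6833.
Geometric mean = √(0.5100 × 0.6833) = 0.5903.
HTMT = 0.1600 / 0.5903 = 0.27.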